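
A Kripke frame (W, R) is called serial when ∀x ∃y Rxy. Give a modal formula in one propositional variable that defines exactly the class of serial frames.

□r → ◇r

A defining formula is □r → ◇r (the D axiom).
Suppose □r→◇r is valid. At any x set V(r)=W. Then □r at x, so ◇r at x, so x has a successor.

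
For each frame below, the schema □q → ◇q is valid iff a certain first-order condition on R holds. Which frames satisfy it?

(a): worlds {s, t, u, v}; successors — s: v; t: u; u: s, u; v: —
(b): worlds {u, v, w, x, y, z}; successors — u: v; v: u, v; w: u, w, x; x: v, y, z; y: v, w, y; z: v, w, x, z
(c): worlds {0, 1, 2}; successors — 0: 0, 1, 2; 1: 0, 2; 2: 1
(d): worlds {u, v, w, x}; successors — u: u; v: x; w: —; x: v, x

The schema corresponds to seriality: ∀x ∃y Rxy.
(a): fails — world v has no successor.
(b): condition met.
(c): condition met.
(d): fails — world w has no successor.
Valid on: (b), (c).

(b), (c)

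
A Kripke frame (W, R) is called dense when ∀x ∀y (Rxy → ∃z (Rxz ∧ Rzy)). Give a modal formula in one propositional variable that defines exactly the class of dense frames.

A defining formula is □□r → □r (the C4 axiom).
Suppose □□r→□r is valid. Take Rxy and set V(r)={w : xR²w}. Then □□r at x, so □r at x, so r at y, i.e. ∃z(Rxz∧Rzy).

□□r → □r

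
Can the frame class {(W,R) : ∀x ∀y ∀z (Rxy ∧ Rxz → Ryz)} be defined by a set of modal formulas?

The condition is the Euclidean property. A defining modal formula is ◇p → □◇p.

Definable; ◇p → □◇p defines it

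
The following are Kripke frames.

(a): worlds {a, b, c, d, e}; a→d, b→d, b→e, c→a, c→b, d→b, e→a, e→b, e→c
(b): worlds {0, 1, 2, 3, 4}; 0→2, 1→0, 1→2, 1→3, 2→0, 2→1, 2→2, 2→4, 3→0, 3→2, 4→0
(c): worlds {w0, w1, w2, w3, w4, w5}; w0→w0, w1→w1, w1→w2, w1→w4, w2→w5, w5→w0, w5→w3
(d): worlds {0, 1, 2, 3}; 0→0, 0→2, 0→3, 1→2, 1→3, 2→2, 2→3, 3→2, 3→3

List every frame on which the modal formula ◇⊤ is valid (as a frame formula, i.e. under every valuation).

Frame correspondent (Sahlqvist): ∀x ∃y Rxy — i.e. seriality.
(a): satisfies the condition.
(b): satisfies the condition.
(c): fails — world w3 has no successor.
(d): satisfies the condition.
Valid on: (a), (b), (d).

(a), (b), (d)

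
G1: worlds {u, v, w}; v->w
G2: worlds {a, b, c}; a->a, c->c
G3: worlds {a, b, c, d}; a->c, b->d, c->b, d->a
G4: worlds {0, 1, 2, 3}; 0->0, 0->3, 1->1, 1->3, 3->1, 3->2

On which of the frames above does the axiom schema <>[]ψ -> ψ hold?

The schema corresponds to symmetry: forall x forall y (Rxy -> Ryx).
G1: fails — Rvw but not Rwv.
G2: ✓.
G3: fails — Rac but not Rca.
G4: fails — R32 but not R23.

G2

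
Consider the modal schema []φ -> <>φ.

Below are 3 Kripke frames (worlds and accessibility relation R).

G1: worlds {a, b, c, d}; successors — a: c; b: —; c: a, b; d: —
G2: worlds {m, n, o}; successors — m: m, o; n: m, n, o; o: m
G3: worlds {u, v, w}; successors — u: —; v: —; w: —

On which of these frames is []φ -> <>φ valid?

This is the axiom for seriality; its first-order frame correspondent is forall x exists y Rxy.
G1: fails — world b has no successor.
G2: satisfies the condition.
G3: fails — world u has no successor.

G2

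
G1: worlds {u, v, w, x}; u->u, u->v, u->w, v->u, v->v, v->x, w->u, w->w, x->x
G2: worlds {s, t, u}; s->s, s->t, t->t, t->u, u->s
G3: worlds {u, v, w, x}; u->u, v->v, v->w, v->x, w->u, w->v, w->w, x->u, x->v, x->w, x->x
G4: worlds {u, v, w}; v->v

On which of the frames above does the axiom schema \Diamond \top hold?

G1, G2, G3

Frame correspondent (Sahlqvist): \forall x \exists y Rxy — i.e. seriality.
G1: ✓.
G2: ✓.
G3: ✓.
G4: fails — world u has no successor.
Valid on: G1, G2, G3.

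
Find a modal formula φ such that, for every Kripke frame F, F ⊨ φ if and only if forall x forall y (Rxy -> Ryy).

A defining formula is □(□ψ → ψ) (the T□ axiom).
Suppose □(□ψ→ψ) is valid. Take Rxy and set V(ψ)={w : Ryw}. Then at y, □ψ holds; since □(□ψ→ψ) at x, □ψ→ψ at y, so ψ at y, i.e. Ryy.

□(□ψ → ψ)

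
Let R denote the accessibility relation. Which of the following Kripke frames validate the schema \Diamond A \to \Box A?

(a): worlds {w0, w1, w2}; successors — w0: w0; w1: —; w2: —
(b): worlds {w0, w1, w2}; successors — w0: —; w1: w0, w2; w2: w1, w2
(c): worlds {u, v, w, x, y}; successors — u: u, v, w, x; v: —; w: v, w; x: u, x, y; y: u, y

(a)

This is the axiom for partial functionality; its first-order frame correspondent is \forall x \forall y \forall z (Rxy \wedge Rxz \to y = z).
(a): holds.
(b): fails — w1 sees both w0 and w2.
(c): fails — u sees both u and v.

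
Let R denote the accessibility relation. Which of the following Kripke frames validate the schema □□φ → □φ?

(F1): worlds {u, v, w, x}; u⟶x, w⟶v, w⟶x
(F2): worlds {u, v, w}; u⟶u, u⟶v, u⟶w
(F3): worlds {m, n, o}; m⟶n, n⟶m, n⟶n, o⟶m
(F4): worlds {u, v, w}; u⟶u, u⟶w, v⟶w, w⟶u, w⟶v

The schema corresponds to density: ∀x ∀y (Rxy → ∃z (Rxz ∧ Rzy)).
(F1): fails — Rwv but no z with Rwz and Rzv.
(F2): ✓.
(F3): fails — Rom but no z with Roz and Rzm.
(F4): fails — Rvw but no z with Rvz and Rzw.
Valid on: (F2).

(F2)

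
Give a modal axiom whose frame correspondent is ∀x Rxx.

□s → s

A defining formula is □s → s (the T axiom).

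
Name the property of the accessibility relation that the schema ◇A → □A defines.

partial functionality: ∀x ∀y ∀z (Rxy ∧ Rxz → y = z)

This schema is the CD axiom.
Its frame correspondent is partial functionality — ∀x ∀y ∀z (Rxy ∧ Rxz → y = z).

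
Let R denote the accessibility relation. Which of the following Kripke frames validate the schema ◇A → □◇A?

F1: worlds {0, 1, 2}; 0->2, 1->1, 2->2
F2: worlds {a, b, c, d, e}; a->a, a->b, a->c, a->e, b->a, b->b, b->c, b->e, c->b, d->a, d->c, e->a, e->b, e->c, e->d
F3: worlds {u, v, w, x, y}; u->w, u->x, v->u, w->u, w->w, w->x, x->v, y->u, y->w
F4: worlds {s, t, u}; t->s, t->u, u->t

This is the axiom for the Euclidean property; its first-order frame correspondent is ∀x ∀y ∀z (Rxy ∧ Rxz → Ryz).
F1: condition met.
F2: fails — Rae and Rae but not Ree.
F3: fails — Rux and Ruw but not Rxw.
F4: fails — Rtu and Rtu but not Ruu.
Valid on: F1.

F1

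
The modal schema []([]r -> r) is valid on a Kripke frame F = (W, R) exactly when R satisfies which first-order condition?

Suppose □(□r→r) is valid. Take Rxy and set V(r)={w : Ryw}. Then at y, □r holds; since □(□r→r) at x, □r→r at y, so r at y, i.e. Ryy.
The converse is a direct semantic check.
Frame condition: forall x forall y (Rxy -> Ryy).

shift-reflexivity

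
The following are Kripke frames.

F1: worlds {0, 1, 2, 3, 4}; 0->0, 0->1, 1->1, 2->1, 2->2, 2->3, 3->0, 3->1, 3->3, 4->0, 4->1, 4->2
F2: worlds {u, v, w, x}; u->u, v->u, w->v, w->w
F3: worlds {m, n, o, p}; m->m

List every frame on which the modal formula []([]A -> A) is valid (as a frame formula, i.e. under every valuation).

Frame correspondent (Sahlqvist): forall x forall y (Rxy -> Ryy) — i.e. shift-reflexivity.
F1: condition met.
F2: fails — Rwv but not Rvv.
F3: condition met.
Valid on: F1, F3.

F1, F3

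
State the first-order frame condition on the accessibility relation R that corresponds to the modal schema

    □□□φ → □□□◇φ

This is a Sahlqvist (Geach-type) schema ◇^0□^3φ → □^3◇^1φ.
Minimal-valuation argument: fix x; take any y with xR^0y and any z with xR^3z. Set V(φ) to the set of worlds R-reachable from y in exactly 3 steps. Then □^3φ holds at y, so the antecedent holds at x; validity forces ◇^1φ at z, giving a w with zR^1w and yR^3w.
First-order correspondent: ∀x ∀z (xR³z → ∃w (xR³w ∧ zRw)).

∀x ∀z (xR³z → ∃w (xR³w ∧ zRw))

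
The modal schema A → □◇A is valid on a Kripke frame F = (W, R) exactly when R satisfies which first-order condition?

Suppose A→□◇A is valid. Take Rxy and set V(A)={x}. Then A at x, so □◇A at x, so ◇A at y, so some z with Ryz has A; z=x, i.e. Ryx.

Symmetry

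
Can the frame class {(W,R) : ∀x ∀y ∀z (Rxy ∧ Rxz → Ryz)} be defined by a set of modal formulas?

Yes, by ◇q → □◇q

Yes: it is the Euclidean property, defined by the 5 schema ◇q → □◇q.
Suppose ◇q→□◇q is valid. Take Rxy, Rxz and set V(q)={y}. Then ◇q at x, so □◇q at x, so ◇q at z, so some w with Rzw has q; w=y, i.e. Rzy. By symmetry of the argument, Ryz.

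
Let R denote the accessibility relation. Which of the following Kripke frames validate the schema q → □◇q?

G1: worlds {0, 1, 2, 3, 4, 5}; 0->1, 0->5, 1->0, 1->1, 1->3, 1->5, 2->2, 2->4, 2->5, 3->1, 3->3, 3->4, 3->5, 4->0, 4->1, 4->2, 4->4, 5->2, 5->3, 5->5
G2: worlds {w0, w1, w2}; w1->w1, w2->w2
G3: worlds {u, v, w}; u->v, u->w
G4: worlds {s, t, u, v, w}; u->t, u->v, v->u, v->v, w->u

Frame correspondent (Sahlqvist): ∀x ∀y (Rxy → Ryx) — i.e. symmetry.
G1: fails — R34 but not R43.
G2: ✓.
G3: fails — Ruv but not Rvu.
G4: fails — Rwu but not Ruw.
Valid on: G2.

G2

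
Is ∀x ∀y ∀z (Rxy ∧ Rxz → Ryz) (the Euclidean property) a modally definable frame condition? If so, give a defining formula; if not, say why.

Definable; ◇q → □◇q defines it

The condition is the Euclidean property. A defining modal formula is ◇q → □◇q.
Suppose ◇q→□◇q is valid. Take Rxy, Rxz and set V(q)={y}. Then ◇q at x, so □◇q at x, so ◇q at z, so some w with Rzw has q; w=y, i.e. Rzy. By symmetry of the argument, Ryz.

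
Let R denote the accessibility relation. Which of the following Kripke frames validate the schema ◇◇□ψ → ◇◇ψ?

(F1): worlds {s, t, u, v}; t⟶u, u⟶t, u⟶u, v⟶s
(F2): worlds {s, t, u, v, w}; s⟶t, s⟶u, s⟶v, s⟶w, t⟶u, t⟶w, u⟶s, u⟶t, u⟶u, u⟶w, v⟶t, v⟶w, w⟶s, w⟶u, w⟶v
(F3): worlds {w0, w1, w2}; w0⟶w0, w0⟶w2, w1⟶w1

The schema corresponds to a generalized confluence (Geach) condition: ∀x ∀y (xR²y → ∃w (yRw ∧ xR²w)).
(F1): satisfies the condition.
(F2): satisfies the condition.
(F3): fails — w0R²w2 but no w with w2Rw and w0R²w.

(F1), (F2)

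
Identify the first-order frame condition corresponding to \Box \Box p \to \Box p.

This is the C4 axiom.
Its frame correspondent is density — \forall x \forall y (Rxy \to \exists z (Rxz \wedge Rzy)).

density: \forall x \forall y (Rxy \to \exists z (Rxz \wedge Rzy))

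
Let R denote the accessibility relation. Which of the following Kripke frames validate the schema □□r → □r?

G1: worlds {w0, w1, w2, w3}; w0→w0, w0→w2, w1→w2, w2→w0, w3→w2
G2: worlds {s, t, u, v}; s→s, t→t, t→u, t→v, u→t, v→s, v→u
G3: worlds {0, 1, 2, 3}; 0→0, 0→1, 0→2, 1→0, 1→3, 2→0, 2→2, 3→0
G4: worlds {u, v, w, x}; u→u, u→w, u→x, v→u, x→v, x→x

G4

This is the axiom for density; its first-order frame correspondent is ∀x ∀y (Rxy → ∃z (Rxz ∧ Rzy)).
G1: fails — Rw1w2 but no z with Rw1z and Rzw2.
G2: fails — Rvu but no z with Rvz and Rzu.
G3: fails — R13 but no z with R1z and Rz3.
G4: holds.
Valid on: G4.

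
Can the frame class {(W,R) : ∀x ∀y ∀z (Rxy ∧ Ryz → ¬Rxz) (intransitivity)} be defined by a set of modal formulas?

Not modally definable

If a class were modally definable it would be closed under surjective bounded morphisms (Goldblatt–Thomason).
The 3-cycle (worlds s,t,u with s→t→u→s) is intransitive. Mapping every world to a single reflexive point • is a surjective bounded morphism; the reflexive point is not intransitive (R••∧R•• but R••).
So the class is not modally definable.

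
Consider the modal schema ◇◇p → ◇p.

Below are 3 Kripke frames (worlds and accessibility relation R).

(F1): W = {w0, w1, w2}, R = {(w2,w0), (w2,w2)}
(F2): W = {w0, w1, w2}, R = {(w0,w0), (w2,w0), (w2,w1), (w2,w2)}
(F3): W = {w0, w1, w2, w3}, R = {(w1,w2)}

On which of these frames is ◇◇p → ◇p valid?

The schema corresponds to transitivity: ∀x ∀y ∀z (Rxy ∧ Ryz → Rxz).
(F1): ✓.
(F2): ✓.
(F3): ✓.
Valid on: (F1), (F2), (F3).

(F1), (F2), (F3)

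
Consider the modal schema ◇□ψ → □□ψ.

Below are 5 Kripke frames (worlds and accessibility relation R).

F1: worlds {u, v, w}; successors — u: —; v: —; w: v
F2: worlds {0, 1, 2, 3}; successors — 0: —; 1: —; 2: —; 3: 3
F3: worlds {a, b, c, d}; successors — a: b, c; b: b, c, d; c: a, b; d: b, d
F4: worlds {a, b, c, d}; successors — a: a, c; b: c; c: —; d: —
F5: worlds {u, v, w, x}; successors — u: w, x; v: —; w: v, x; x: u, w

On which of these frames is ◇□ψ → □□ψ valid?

Frame correspondent (Sahlqvist): ∀x ∀y ∀z ((xRy ∧ xR²z) → ∃w (yRw ∧ z = w)) — i.e. a generalized confluence (Geach) condition.
F1: satisfies the condition.
F2: satisfies the condition.
F3: fails — aRb, aR²a but no w with bRw and a=w.
F4: fails — aRc, aR²a but no w with cRw and a=w.
F5: fails — uRw, uR²u but no t with wRt and u=t.
Valid on: F1, F2.

F1, F2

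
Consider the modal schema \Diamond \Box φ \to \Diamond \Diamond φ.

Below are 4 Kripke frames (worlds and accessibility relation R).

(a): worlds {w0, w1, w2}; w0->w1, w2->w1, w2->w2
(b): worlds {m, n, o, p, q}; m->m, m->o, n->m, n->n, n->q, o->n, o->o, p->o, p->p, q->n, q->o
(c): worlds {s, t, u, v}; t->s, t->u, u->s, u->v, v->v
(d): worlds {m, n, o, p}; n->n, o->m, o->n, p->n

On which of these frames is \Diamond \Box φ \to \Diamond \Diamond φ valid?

(b)

This is the axiom for a generalized confluence (Geach) condition; its first-order frame correspondent is \forall x \forall y (xRy \to \exists w (yRw \wedge x R^2 w)).
(a): fails — w0Rw1 but no w with w1Rw and w0R²w.
(b): holds.
(c): fails — tRs but no w with sRw and tR²w.
(d): fails — oRm but no w with mRw and oR²w.
Valid on: (b).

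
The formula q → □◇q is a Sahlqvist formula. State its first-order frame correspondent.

Symmetry

Suppose q→□◇q is valid. Take Rxy and set V(q)={x}. Then q at x, so □◇q at x, so ◇q at y, so some z with Ryz has q; z=x, i.e. Ryx.
The converse is a direct semantic check.
So the correspondent is symmetry.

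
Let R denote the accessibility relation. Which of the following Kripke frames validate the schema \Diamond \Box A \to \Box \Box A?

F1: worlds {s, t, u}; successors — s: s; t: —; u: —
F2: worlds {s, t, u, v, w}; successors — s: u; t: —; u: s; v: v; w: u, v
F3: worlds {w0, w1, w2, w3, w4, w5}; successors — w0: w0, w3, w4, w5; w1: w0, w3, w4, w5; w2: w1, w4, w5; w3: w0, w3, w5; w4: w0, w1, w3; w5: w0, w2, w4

This is the axiom for a generalized confluence (Geach) condition; its first-order frame correspondent is \forall x \forall y \forall z ((xRy \wedge x R^2 z) \to \exists w (yRw \wedge z = w)).
F1: ✓.
F2: fails — wRu, wR²v but no w* with uRw* and v=w*.
F3: fails — w0Rw0, w0R²w1 but no w with w0Rw and w1=w.
Valid on: F1.

F1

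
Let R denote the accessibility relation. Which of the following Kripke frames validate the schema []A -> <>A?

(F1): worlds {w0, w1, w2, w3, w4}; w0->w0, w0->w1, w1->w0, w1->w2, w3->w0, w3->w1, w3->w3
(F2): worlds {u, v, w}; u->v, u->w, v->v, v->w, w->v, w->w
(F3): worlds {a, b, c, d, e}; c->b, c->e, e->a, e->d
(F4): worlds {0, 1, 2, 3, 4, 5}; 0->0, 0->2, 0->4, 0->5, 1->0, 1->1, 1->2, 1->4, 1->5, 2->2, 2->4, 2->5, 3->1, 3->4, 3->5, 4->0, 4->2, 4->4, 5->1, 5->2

(F2), (F4)

The schema corresponds to seriality: forall x exists y Rxy.
(F1): fails — world w2 has no successor.
(F2): condition met.
(F3): fails — world a has no successor.
(F4): condition met.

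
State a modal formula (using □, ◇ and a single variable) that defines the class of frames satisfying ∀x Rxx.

The condition is reflexivity. The T schema □s → s defines it.
Suppose □s→s is valid. At any x set V(s)={w : Rxw}. Then □s holds at x, so s holds at x, i.e. Rxx.

□s → s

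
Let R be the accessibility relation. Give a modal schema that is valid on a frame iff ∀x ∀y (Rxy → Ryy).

□(□ψ → ψ)

This is shift-reflexivity; the standard corresponding axiom is T□: □(□ψ → ψ).
Suppose □(□ψ→ψ) is valid. Take Rxy and set V(ψ)={w : Ryw}. Then at y, □ψ holds; since □(□ψ→ψ) at x, □ψ→ψ at y, so ψ at y, i.e. Ryy.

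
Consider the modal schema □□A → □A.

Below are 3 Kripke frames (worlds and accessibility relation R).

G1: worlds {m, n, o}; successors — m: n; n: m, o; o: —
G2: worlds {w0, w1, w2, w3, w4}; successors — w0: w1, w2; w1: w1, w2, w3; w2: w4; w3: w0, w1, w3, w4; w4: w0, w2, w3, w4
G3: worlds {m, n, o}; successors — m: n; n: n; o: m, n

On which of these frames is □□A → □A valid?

This is the axiom for density; its first-order frame correspondent is ∀x ∀y (Rxy → ∃z (Rxz ∧ Rzy)).
G1: fails — Rno but no z with Rnz and Rzo.
G2: holds.
G3: fails — Rom but no z with Roz and Rzm.

G2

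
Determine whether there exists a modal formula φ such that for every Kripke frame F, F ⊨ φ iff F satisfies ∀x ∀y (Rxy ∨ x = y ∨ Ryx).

Not definable by any modal formula

Modal frame validity is preserved under disjoint unions.
Take 2 disjoint single-world reflexive frames: each is trivially connected, but their disjoint union has 2 worlds with no edge between distinct components, so it is not connected.
So no modal formula (or set of formulas) defines exactly the connected frames.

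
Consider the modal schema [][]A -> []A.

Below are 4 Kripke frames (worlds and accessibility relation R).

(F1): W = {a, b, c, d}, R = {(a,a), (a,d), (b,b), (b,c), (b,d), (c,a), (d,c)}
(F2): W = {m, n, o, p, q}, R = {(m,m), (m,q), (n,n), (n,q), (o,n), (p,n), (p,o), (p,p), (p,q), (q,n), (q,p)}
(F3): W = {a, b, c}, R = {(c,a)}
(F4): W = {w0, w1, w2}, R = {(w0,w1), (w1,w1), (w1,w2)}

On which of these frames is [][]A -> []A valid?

This is the axiom for density; its first-order frame correspondent is forall x forall y (Rxy -> exists z (Rxz & Rzy)).
(F1): fails — Rdc but no z with Rdz and Rzc.
(F2): ✓.
(F3): fails — Rca but no z with Rcz and Rza.
(F4): ✓.

(F2), (F4)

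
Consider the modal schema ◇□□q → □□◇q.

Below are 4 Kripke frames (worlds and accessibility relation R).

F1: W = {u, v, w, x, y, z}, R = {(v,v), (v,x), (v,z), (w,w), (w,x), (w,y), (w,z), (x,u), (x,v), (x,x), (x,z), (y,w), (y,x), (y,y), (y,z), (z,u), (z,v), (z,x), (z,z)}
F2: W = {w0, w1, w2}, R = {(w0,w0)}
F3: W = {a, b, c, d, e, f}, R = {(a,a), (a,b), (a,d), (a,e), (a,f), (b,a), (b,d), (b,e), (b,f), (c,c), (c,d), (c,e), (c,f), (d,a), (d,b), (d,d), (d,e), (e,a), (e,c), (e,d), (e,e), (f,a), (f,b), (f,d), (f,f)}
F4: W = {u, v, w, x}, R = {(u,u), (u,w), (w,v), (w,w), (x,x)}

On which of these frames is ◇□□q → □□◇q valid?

F2, F3

Frame correspondent (Sahlqvist): ∀x ∀y ∀z ((xRy ∧ xR²z) → ∃w (yR²w ∧ zRw)) — i.e. a generalized confluence (Geach) condition.
F1: fails — vRv, vR²u but no t with vR²t and uRt.
F2: ✓.
F3: ✓.
F4: fails — uRu, uR²v but no t with uR²t and vRt.
Valid on: F2, F3.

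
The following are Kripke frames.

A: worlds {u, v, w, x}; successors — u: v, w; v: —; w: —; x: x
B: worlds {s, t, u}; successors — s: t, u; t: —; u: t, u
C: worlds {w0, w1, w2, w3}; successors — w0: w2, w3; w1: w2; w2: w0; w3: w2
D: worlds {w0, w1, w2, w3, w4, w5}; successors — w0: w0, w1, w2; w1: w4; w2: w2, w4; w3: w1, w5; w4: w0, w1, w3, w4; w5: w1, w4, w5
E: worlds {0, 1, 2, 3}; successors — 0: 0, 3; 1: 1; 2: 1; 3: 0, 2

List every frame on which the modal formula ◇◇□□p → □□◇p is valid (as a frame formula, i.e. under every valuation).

The schema corresponds to a generalized confluence (Geach) condition: ∀x ∀y ∀z ((xR²y ∧ xR²z) → ∃w (yR²w ∧ zRw)).
A: satisfies the condition.
B: fails — sR²t, sR²t but no w with tR²w and tRw.
C: fails — w0R²w2, w0R²w2 but no w with w2R²w and w2Rw.
D: satisfies the condition.
E: fails — 0R²0, 0R²2 but no w with 0R²w and 2Rw.

A, D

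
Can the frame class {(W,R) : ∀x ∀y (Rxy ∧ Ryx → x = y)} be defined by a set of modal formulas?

No — not modally definable

Any modally definable frame class is closed under surjective bounded morphisms.
The 8-cycle (worlds a,b,c,d,e,f,g,h with a→b→c→d→e→f→g→h→a) is antisymmetric. Sending even-indexed worlds to s and odd-indexed worlds to t is a surjective bounded morphism onto the two-world frame with s↔t, which is not antisymmetric.
So the class is not modally definable.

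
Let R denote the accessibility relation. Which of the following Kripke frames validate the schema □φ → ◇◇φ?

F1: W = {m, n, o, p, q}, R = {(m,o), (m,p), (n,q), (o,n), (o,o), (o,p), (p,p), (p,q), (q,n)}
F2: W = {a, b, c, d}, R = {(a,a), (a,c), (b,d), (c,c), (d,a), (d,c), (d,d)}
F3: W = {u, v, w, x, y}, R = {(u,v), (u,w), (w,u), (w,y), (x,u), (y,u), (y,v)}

F2

This is the axiom for a generalized confluence (Geach) condition; its first-order frame correspondent is ∀x ∃w (xRw ∧ xR²w).
F1: fails — at n but no w with nRw and nR²w.
F2: holds.
F3: fails — at u but no t with uRt and uR²t.
Valid on: F2.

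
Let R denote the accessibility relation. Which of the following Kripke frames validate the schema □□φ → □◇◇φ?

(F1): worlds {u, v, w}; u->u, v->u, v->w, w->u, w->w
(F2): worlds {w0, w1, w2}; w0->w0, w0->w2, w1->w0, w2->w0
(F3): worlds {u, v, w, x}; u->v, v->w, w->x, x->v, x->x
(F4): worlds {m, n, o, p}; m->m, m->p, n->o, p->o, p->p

This is the axiom for a generalized confluence (Geach) condition; its first-order frame correspondent is ∀x ∀z (xRz → ∃w (xR²w ∧ zR²w)).
(F1): condition met.
(F2): condition met.
(F3): fails — uRv but no t with uR²t and vR²t.
(F4): fails — nRo but no w with nR²w and oR²w.
Valid on: (F1), (F2).

(F1), (F2)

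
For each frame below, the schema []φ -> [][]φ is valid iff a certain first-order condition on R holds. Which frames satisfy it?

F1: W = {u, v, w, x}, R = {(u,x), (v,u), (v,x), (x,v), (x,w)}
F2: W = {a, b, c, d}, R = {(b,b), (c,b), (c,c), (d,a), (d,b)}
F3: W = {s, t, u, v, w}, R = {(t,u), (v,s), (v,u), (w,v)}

Frame correspondent (Sahlqvist): forall x forall y forall z (Rxy & Ryz -> Rxz) — i.e. transitivity.
F1: fails — Rvx and Rxw but not Rvw.
F2: ✓.
F3: fails — Rwv and Rvu but not Rwu.
Valid on: F2.

F2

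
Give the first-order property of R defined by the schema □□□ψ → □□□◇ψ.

∀x ∀z (xR³z → ∃w (xR³w ∧ zRw))

This is a Sahlqvist (Geach-type) schema ◇^0□^3ψ → □^3◇^1ψ.
First-order correspondent: ∀x ∀z (xR³z → ∃w (xR³w ∧ zRw)).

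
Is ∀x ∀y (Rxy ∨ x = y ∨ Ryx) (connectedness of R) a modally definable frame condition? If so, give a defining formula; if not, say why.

No — not modally definable

If a class were modally definable it would be closed under disjoint unions (Goldblatt–Thomason).
Take 2 disjoint single-world reflexive frames: each is trivially connected, but their disjoint union has 2 worlds with no edge between distinct components, so it is not connected.
So the class is not modally definable.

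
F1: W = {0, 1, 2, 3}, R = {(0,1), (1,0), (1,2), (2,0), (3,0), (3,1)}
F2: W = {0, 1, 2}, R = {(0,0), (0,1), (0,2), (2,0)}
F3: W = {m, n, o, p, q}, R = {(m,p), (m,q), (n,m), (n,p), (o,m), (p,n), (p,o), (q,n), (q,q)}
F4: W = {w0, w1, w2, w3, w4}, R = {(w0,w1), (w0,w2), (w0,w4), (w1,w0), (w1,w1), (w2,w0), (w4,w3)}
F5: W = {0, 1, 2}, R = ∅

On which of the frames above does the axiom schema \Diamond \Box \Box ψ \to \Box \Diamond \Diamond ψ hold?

The schema corresponds to a generalized confluence (Geach) condition: \forall x \forall y \forall z ((xRy \wedge xRz) \to \exists w (y R^2 w \wedge z R^2 w)).
F1: fails — 1R0, 1R2 but no w with 0R²w and 2R²w.
F2: fails — 0R0, 0R1 but no w with 0R²w and 1R²w.
F3: fails — nRm, nRp but no w with mR²w and pR²w.
F4: fails — w0Rw1, w0Rw4 but no w with w1R²w and w4R²w.
F5: ✓.
Valid on: F5.

F5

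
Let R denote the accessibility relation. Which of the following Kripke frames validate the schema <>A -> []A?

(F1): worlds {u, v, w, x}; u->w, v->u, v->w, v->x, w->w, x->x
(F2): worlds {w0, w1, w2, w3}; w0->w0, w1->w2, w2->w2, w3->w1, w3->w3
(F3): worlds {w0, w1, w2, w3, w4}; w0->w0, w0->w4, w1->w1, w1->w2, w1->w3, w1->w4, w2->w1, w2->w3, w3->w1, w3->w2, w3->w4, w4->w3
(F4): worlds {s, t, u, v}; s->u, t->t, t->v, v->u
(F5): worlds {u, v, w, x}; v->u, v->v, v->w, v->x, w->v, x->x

none

The schema corresponds to partial functionality: forall x forall y forall z (Rxy & Rxz -> y = z).
(F1): fails — v sees both u and w.
(F2): fails — w3 sees both w1 and w3.
(F3): fails — w0 sees both w0 and w4.
(F4): fails — t sees both t and v.
(F5): fails — v sees both u and v.
Valid on no frame.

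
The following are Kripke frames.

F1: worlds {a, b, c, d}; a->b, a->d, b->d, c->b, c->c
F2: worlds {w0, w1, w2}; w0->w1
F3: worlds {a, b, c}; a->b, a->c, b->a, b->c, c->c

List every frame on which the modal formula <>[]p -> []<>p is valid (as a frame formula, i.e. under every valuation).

Frame correspondent (Sahlqvist): forall x forall y forall z (Rxy & Rxz -> exists w (Ryw & Rzw)) — i.e. convergence.
F1: fails — Rab and Rad but b and d have no common successor.
F2: fails — Rw0w1 and Rw0w1 but w1 and w1 have no common successor.
F3: satisfies the condition.
Valid on: F3.

F3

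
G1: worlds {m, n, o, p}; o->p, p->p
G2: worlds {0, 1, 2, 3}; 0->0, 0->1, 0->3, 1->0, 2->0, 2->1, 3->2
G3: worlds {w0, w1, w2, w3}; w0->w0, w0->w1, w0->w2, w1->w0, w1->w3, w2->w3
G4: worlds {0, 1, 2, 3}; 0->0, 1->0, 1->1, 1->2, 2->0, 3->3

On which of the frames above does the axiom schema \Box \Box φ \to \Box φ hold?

G1, G4

This is the axiom for density; its first-order frame correspondent is \forall x \forall y (Rxy \to \exists z (Rxz \wedge Rzy)).
G1: holds.
G2: fails — R32 but no z with R3z and Rz2.
G3: fails — Rw1w3 but no z with Rw1z and Rzw3.
G4: holds.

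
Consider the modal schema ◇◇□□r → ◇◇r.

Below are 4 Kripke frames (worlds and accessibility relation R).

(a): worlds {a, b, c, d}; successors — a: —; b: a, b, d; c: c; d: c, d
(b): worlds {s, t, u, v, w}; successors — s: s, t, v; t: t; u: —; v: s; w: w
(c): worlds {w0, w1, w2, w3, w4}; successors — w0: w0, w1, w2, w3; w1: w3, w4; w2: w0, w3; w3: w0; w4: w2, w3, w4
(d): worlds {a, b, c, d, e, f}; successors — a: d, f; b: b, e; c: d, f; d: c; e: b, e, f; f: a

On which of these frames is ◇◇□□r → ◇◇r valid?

Frame correspondent (Sahlqvist): ∀x ∀y (xR²y → ∃w (yR²w ∧ xR²w)) — i.e. a generalized confluence (Geach) condition.
(a): fails — bR²a but no w with aR²w and bR²w.
(b): satisfies the condition.
(c): satisfies the condition.
(d): satisfies the condition.

(b), (c), (d)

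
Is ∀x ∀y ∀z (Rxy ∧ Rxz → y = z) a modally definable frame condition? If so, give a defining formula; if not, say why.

Yes — defined by ◇q → □q

Yes: it is partial functionality, defined by the CD schema ◇q → □q.
Suppose ◇q→□q is valid. Take Rxy, Rxz and set V(q)={y}. Then ◇q at x, so □q at x, so q at z, i.e. z=y.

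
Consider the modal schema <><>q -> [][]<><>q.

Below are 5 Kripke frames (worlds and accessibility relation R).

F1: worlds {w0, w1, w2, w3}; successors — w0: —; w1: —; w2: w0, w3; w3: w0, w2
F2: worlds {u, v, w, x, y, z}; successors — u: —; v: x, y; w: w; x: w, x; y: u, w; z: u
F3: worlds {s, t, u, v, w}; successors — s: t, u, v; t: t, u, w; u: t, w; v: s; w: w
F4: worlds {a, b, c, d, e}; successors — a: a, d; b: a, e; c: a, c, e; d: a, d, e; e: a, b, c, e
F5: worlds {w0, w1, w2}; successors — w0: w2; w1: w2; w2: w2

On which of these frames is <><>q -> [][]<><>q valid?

F5

Frame correspondent (Sahlqvist): forall x forall y forall z ((x R^2 y & x R^2 z) -> exists w (y = w & z R^2 w)) — i.e. a generalized confluence (Geach) condition.
F1: fails — w2R²w0, w2R²w0 but no w with w0=w and w0R²w.
F2: fails — vR²u, vR²u but no t with u=t and uR²t.
F3: fails — sR²s, sR²t but no w* with s=w* and tR²w*.
F4: fails — bR²b, bR²a but no w with b=w and aR²w.
F5: holds.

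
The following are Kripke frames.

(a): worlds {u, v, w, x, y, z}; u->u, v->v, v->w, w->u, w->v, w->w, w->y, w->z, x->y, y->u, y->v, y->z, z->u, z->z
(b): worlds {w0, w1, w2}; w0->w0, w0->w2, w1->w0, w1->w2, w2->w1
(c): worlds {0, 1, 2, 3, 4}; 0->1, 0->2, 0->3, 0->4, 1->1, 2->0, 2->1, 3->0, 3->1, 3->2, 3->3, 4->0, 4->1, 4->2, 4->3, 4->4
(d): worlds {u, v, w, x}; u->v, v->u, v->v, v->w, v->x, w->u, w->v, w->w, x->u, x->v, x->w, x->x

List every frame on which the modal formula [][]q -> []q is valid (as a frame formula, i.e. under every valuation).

(d)

The schema corresponds to density: forall x forall y (Rxy -> exists z (Rxz & Rzy)).
(a): fails — Rxy but no t with Rxt and Rty.
(b): fails — Rw2w1 but no z with Rw2z and Rzw1.
(c): fails — R20 but no z with R2z and Rz0.
(d): ✓.
Valid on: (d).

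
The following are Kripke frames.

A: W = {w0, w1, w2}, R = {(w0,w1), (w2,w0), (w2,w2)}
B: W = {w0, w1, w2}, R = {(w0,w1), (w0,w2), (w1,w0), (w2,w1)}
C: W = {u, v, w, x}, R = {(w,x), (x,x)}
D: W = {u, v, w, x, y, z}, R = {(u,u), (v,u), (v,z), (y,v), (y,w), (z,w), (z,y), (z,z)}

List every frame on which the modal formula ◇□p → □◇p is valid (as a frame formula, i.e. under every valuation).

Frame correspondent (Sahlqvist): ∀x ∀y ∀z (Rxy ∧ Rxz → ∃w (Ryw ∧ Rzw)) — i.e. convergence.
A: fails — Rw0w1 and Rw0w1 but w1 and w1 have no common successor.
B: fails — Rw0w1 and Rw0w2 but w1 and w2 have no common successor.
C: condition met.
D: fails — Rvz and Rvu but z and u have no common successor.
Valid on: C.

C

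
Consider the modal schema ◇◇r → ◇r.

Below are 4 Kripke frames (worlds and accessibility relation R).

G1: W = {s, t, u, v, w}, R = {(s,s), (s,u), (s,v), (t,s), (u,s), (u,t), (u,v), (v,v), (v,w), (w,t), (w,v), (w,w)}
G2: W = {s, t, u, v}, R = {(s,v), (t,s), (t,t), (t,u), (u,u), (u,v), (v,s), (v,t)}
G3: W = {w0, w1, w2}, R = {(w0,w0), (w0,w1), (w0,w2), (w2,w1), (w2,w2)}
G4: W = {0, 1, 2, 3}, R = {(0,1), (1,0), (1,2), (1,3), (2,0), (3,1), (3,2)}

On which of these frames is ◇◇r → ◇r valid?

G3

The schema corresponds to transitivity: ∀x ∀y ∀z (Rxy ∧ Ryz → Rxz).
G1: fails — Ruv and Rvw but not Ruw.
G2: fails — Ruv and Rvt but not Rut.
G3: holds.
G4: fails — R10 and R01 but not R11.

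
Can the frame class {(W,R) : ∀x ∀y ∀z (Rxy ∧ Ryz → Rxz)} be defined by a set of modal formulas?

Definable; □r → □□r defines it

The condition is transitivity. A defining modal formula is □r → □□r.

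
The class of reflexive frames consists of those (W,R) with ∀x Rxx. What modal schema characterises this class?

□p → p

A defining formula is □p → p (the T axiom).
Suppose □p→p is valid. At any x set V(p)={w : Rxw}. Then □p holds at x, so p holds at x, i.e. Rxx.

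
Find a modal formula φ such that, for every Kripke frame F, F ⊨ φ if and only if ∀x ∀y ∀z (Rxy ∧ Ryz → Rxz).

□ψ → □□ψ

This is transitivity; the standard corresponding axiom is 4: □ψ → □□ψ.
Suppose □ψ→□□ψ is valid. Take Rxy, Ryz and set V(ψ)={w : Rxw}. Then □ψ at x, so □□ψ at x, so □ψ at y, so ψ at z, i.e. Rxz.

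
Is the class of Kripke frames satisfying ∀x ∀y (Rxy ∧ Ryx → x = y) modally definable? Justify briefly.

If a class were modally definable it would be closed under surjective bounded morphisms (Goldblatt–Thomason).
The 4-cycle (worlds w0,w1,w2,w3 with w0→w1→w2→w3→w0) is antisymmetric. Sending even-indexed worlds to s and odd-indexed worlds to t is a surjective bounded morphism onto the two-world frame with s↔t, which is not antisymmetric.
So no modal formula (or set of formulas) defines exactly the antisymmetric frames.

No — not modally definable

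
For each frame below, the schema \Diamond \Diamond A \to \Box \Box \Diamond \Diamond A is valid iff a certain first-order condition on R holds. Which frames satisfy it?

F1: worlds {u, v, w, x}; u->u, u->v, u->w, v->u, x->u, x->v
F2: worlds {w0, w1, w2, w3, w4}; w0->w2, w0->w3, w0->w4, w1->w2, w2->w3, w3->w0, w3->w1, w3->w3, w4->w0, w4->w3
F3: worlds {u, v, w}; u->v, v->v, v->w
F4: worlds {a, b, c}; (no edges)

This is the axiom for a generalized confluence (Geach) condition; its first-order frame correspondent is \forall x \forall y \forall z ((x R^2 y \wedge x R^2 z) \to \exists w (y = w \wedge z R^2 w)).
F1: fails — uR²u, uR²w but no t with u=t and wR²t.
F2: fails — w0R²w0, w0R²w1 but no w with w0=w and w1R²w.
F3: fails — uR²v, uR²w but no t with v=t and wR²t.
F4: ✓.
Valid on: F4.

F4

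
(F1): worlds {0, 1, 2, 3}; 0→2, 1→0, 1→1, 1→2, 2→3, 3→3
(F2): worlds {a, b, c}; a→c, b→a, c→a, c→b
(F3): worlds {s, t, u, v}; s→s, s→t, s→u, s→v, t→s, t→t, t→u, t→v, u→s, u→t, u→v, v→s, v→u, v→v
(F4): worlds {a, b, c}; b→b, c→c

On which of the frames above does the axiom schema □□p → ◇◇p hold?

This is the axiom for a generalized confluence (Geach) condition; its first-order frame correspondent is ∀x ∃w (xR²w ∧ xR²w).
(F1): ✓.
(F2): ✓.
(F3): ✓.
(F4): fails — at a but no w with aR²w and aR²w.
Valid on: (F1), (F2), (F3).

(F1), (F2), (F3)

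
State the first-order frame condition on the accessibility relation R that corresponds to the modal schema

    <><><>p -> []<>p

forall x forall y forall z ((x R^3 y & xRz) -> exists w (y = w & zRw))

This is a Sahlqvist (Geach-type) schema ◇^3□^0p → □^1◇^1p.
Minimal-valuation argument: fix x; take any y with xR^3y and any z with xR^1z. Set V(p) to the set of worlds R-reachable from y in exactly 0 steps. Then □^0p holds at y, so the antecedent holds at x; validity forces ◇^1p at z, giving a w with zR^1w and yR^0w.
First-order correspondent: forall x forall y forall z ((x R^3 y & xRz) -> exists w (y = w & zRw)).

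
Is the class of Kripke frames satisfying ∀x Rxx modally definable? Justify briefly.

Yes, by □q → q

This is a Sahlqvist condition; the T axiom □q → q defines it.
Suppose □q→q is valid. At any x set V(q)={w : Rxw}. Then □q holds at x, so q holds at x, i.e. Rxx.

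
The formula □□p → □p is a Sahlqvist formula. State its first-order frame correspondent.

density: ∀x ∀y (Rxy → ∃z (Rxz ∧ Rzy))

Suppose □□p→□p is valid. Take Rxy and set V(p)={w : xR²w}. Then □□p at x, so □p at x, so p at y, i.e. ∃z(Rxz∧Rzy).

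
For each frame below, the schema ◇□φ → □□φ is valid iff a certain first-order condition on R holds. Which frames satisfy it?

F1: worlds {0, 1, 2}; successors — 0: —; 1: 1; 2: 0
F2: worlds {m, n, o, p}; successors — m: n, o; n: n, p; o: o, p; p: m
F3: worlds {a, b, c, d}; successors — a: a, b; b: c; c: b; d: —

F1

The schema corresponds to a generalized confluence (Geach) condition: ∀x ∀y ∀z ((xRy ∧ xR²z) → ∃w (yRw ∧ z = w)).
F1: satisfies the condition.
F2: fails — mRn, mR²o but no w with nRw and o=w.
F3: fails — aRa, aR²c but no w with aRw and c=w.
Valid on: F1.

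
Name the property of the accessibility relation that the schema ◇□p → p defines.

symmetry

Replacing p by ¬p and contraposing gives the equivalent schema p → □◇p.
Suppose p→□◇p is valid. Take Rxy and set V(p)={x}. Then p at x, so □◇p at x, so ◇p at y, so some z with Ryz has p; z=x, i.e. Ryx.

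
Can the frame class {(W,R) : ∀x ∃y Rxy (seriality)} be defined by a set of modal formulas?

Definable; □r → ◇r defines it

This is a Sahlqvist condition; the D axiom □r → ◇r defines it.
Suppose □r→◇r is valid. At any x set V(r)=W. Then □r at x, so ◇r at x, so x has a successor.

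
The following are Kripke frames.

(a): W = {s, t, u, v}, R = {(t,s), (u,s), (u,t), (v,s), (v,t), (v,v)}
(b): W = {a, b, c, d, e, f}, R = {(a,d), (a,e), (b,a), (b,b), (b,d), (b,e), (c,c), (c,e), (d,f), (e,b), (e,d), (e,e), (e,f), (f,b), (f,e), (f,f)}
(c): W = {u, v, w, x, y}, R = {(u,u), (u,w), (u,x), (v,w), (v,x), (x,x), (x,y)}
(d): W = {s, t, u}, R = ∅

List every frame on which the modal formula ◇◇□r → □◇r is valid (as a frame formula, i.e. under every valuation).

(d)

Frame correspondent (Sahlqvist): ∀x ∀y ∀z ((xR²y ∧ xRz) → ∃w (yRw ∧ zRw)) — i.e. a generalized confluence (Geach) condition.
(a): fails — uR²s, uRs but no w with sRw and sRw.
(b): fails — aR²b, aRd but no w with bRw and dRw.
(c): fails — uR²u, uRw but no t with uRt and wRt.
(d): condition met.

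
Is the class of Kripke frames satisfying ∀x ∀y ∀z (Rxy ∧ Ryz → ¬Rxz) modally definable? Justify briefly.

Any modally definable frame class is closed under surjective bounded morphisms.
The 7-cycle (worlds 0,1,2,3,4,5,6 with 0→1→2→3→4→5→6→0) is intransitive. Mapping every world to a single reflexive point • is a surjective bounded morphism; the reflexive point is not intransitive (R••∧R•• but R••).
So no modal formula (or set of formulas) defines exactly the intransitive frames.

Not definable by any modal formula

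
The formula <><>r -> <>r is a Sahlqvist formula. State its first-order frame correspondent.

Transitivity

This is frame-equivalent to □r → □□r (substitute ¬r for r and contrapose).
Suppose □r→□□r is valid. Take Rxy, Ryz and set V(r)={w : Rxw}. Then □r at x, so □□r at x, so □r at y, so r at z, i.e. Rxz.
Conversely, any frame satisfying forall x forall y forall z (Rxy & Ryz -> Rxz) validates the schema.
Frame condition: forall x forall y forall z (Rxy & Ryz -> Rxz).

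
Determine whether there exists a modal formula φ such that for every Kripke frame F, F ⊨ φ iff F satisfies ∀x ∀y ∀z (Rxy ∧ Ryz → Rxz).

Yes — defined by □r → □□r

This is a Sahlqvist condition; the 4 axiom □r → □□r defines it.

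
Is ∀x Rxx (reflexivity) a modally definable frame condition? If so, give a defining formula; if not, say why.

Yes, by □q → q

This is a Sahlqvist condition; the T axiom □q → q defines it.
Suppose □q→q is valid. At any x set V(q)={w : Rxw}. Then □q holds at x, so q holds at x, i.e. Rxx.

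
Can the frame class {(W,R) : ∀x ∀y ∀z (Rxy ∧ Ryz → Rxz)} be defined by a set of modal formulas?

Yes, by □q → □□q

Yes: it is transitivity, defined by the 4 schema □q → □□q.
Suppose □q→□□q is valid. Take Rxy, Ryz and set V(q)={w : Rxw}. Then □q at x, so □□q at x, so □q at y, so q at z, i.e. Rxz.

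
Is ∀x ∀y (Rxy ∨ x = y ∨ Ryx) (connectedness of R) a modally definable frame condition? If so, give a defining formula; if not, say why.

Not definable by any modal formula

Any modally definable frame class is closed under disjoint unions.
Take 4 disjoint single-world reflexive frames: each is trivially connected, but their disjoint union has 4 worlds with no edge between distinct components, so it is not connected.
Hence connectedness of R is not modally definable.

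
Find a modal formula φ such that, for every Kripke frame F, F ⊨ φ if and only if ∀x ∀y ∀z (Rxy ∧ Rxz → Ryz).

The condition is the Euclidean property. The 5 schema ◇r → □◇r defines it.
Suppose ◇r→□◇r is valid. Take Rxy, Rxz and set V(r)={y}. Then ◇r at x, so □◇r at x, so ◇r at z, so some w with Rzw has r; w=y, i.e. Rzy. By symmetry of the argument, Ryz.

◇r → □◇r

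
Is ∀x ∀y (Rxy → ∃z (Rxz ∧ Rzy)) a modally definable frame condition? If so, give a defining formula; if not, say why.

Definable; □□p → □p defines it

This is a Sahlqvist condition; the C4 axiom □□p → □p defines it.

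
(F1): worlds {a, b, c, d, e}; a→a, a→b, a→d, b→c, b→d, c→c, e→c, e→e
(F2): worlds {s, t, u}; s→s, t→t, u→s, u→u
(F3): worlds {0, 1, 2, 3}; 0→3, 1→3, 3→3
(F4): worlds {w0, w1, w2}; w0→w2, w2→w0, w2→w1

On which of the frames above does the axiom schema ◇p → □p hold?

The schema corresponds to partial functionality: ∀x ∀y ∀z (Rxy ∧ Rxz → y = z).
(F1): fails — a sees both a and b.
(F2): fails — u sees both s and u.
(F3): satisfies the condition.
(F4): fails — w2 sees both w0 and w1.
Valid on: (F3).

(F3)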